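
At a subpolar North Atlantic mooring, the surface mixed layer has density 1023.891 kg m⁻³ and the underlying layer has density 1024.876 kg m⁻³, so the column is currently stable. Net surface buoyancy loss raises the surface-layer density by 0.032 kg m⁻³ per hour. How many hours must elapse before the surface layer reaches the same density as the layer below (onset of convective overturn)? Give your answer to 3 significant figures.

30.8 hours

Density deficit of the surface layer: 1024.876 − 1023.891 = 0.985 kg m⁻³.
Required change = 0.985 / 0.032 = 30.8 hours.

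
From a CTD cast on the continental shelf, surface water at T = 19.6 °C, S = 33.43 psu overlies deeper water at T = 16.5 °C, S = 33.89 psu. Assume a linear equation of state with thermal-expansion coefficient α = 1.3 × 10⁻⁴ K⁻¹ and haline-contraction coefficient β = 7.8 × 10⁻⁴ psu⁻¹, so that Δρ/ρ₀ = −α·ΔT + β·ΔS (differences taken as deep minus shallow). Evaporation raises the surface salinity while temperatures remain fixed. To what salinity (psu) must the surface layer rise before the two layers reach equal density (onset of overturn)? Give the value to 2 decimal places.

Neutral buoyancy requires −α(T_deep − T_surf) + β(S_deep − S_surf′) = 0.
S_surf′ = S_deep − (α/β)·ΔT = 33.89 − (1.3 × 10⁻⁴/7.8 × 10⁻⁴)·(-3.1) = 34.4067 psu.
Increase required: 34.4067 − 33.43 = 0.9767 psu.

34.41 psu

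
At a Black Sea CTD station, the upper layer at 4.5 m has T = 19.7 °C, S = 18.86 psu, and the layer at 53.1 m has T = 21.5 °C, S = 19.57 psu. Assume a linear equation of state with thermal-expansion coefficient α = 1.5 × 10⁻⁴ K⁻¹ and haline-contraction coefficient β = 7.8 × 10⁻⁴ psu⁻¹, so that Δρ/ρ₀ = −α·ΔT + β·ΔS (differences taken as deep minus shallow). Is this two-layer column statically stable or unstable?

stable

ΔT = 21.5 − 19.7 = +1.8 K and ΔS = 19.57 − 18.86 = +0.71 psu (deep − shallow).
−αΔT = -2.70 × 10⁻⁴; βΔS = 5.538 × 10⁻⁴; sum Δρ/ρ₀ = 2.838 × 10⁻⁴.
Δρ/ρ₀ > 0, so Δρ > 0: deeper water is denser → statically stable.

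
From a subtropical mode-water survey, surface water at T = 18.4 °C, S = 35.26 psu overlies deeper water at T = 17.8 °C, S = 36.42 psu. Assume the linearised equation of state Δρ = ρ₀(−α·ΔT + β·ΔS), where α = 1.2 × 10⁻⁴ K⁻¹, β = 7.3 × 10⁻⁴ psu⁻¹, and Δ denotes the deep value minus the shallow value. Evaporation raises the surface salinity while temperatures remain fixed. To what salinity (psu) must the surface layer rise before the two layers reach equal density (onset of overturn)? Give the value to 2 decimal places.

Neutral buoyancy requires −α(T_deep − T_surf) + β(S_deep − S_surf′) = 0.
S_surf′ = S_deep − (α/β)·ΔT = 36.42 − (1.2 × 10⁻⁴/7.3 × 10⁻⁴)·(-0.6) = 36.5186 psu.
Increase required: 36.5186 − 35.26 = 1.2586 psu.

36.52 psu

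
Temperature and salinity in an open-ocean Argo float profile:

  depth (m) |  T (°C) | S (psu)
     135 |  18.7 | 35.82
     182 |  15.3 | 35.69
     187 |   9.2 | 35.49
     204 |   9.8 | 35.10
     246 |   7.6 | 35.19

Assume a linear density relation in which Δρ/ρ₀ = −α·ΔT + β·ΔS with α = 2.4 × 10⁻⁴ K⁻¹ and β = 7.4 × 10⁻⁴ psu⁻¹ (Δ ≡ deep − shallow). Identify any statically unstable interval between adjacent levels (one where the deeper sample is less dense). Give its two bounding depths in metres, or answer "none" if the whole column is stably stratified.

187–204 m

Evaluate Δρ/ρ₀ = −αΔT + βΔS across each adjacent pair:
  135–182 m: −αΔT+βΔS = −(2.4 × 10⁻⁴)(-3.4)+(7.4 × 10⁻⁴)(-0.13) = 7.2 × 10⁻⁴ → stable
  182–187 m: −αΔT+βΔS = −(2.4 × 10⁻⁴)(-6.1)+(7.4 × 10⁻⁴)(-0.20) = 1.3 × 10⁻³ → stable
  187–204 m: −αΔT+βΔS = −(2.4 × 10⁻⁴)(+0.6)+(7.4 × 10⁻⁴)(-0.39) = -4.3 × 10⁻⁴ → UNSTABLE
  204–246 m: −αΔT+βΔS = −(2.4 × 10⁻⁴)(-2.2)+(7.4 × 10⁻⁴)(+0.09) = 5.9 × 10⁻⁴ → stable
The 187–204 m interval has Δρ < 0: lighter water underlies denser water.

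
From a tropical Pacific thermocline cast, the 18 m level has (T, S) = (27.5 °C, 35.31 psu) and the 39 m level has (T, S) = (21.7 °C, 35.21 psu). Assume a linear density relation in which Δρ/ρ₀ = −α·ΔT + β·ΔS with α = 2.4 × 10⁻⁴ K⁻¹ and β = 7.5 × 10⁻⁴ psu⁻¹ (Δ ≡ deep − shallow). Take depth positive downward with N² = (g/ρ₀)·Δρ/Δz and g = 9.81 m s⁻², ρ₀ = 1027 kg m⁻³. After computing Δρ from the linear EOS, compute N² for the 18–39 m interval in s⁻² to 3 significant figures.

ΔT = -5.8 K, ΔS = -0.10 psu (deep − shallow).
Δρ/ρ₀ = −αΔT + βΔS = 1.392 × 10⁻³ − 7.50 × 10⁻⁵ = 1.317 × 10⁻³, so Δρ ≈ 1.353 kg m⁻³.
N² = (g/ρ₀)·Δρ/Δz = g·(Δρ/ρ₀)/Δz = 9.81 × 1.317 × 10⁻³ / 21 = 6.1523 × 10⁻⁴ s⁻² ≈ 6.15 × 10⁻⁴ s⁻².

6.15 × 10⁻⁴ s⁻²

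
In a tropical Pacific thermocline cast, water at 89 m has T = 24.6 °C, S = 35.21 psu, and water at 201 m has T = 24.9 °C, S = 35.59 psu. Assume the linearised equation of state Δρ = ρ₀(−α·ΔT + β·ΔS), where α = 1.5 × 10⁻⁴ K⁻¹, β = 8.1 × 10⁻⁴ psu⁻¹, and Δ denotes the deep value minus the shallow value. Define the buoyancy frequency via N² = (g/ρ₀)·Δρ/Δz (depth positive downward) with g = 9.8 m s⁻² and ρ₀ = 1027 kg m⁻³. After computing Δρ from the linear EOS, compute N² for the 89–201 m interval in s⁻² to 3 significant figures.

2.30 × 10⁻⁵ s⁻²

ΔT = +0.3 K, ΔS = +0.38 psu (deep − shallow).
Δρ/ρ₀ = −αΔT + βΔS = -4.50 × 10⁻⁵ + 3.078 × 10⁻⁴ = 2.628 × 10⁻⁴, so Δρ ≈ 0.2699 kg m⁻³.
N² = (g/ρ₀)·Δρ/Δz = g·(Δρ/ρ₀)/Δz = 9.8 × 2.628 × 10⁻⁴ / 112 = 2.2995 × 10⁻⁵ s⁻² ≈ 2.30 × 10⁻⁵ s⁻².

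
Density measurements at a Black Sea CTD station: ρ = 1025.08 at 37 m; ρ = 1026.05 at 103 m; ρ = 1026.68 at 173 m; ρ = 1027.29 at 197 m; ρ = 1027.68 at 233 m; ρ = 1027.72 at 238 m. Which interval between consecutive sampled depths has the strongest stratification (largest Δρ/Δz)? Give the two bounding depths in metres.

Compute the density gradient over each adjacent pair:
  37–103 m: Δρ/Δz = 0.97/66 = 0.015 kg m⁻⁴
  103–173 m: Δρ/Δz = 0.63/70 = 9.0 × 10⁻³ kg m⁻⁴
  173–197 m: Δρ/Δz = 0.61/24 = 0.025 kg m⁻⁴
  197–233 m: Δρ/Δz = 0.39/36 = 0.011 kg m⁻⁴
  233–238 m: Δρ/Δz = 0.04/5 = 8.0 × 10⁻³ kg m⁻⁴
The largest gradient is in the 173–197 m interval — the pycnocline.

173–197 m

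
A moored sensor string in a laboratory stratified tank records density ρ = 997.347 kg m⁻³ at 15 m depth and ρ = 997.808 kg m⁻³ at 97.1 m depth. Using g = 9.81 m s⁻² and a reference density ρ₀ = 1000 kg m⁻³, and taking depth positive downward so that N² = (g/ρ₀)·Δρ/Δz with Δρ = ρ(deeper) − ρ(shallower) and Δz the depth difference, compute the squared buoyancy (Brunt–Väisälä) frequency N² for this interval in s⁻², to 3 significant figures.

Δρ = 997.808 − 997.347 = 0.461 kg m⁻³ over Δz = 97.1 − 15 = 82.1 m.
N² = (9.81/1000) × (0.461/82.1) = 5.5084 × 10⁻⁵ s⁻² ≈ 5.51 × 10⁻⁵ s⁻².
N² > 0, so the interval is statically stable.

5.51 × 10⁻⁵ s⁻²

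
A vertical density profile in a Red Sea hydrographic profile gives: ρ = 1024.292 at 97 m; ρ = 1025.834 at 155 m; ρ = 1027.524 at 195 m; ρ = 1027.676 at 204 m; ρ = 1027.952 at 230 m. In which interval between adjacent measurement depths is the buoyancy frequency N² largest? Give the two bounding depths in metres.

Compute the density gradient over each adjacent pair:
  97–155 m: Δρ/Δz = 1.542/58 = 0.027 kg m⁻⁴
  155–195 m: Δρ/Δz = 1.690/40 = 0.042 kg m⁻⁴
  195–204 m: Δρ/Δz = 0.152/9 = 0.017 kg m⁻⁴
  204–230 m: Δρ/Δz = 0.276/26 = 0.011 kg m⁻⁴
The largest gradient is in the 155–195 m interval — the pycnocline.

155–195 m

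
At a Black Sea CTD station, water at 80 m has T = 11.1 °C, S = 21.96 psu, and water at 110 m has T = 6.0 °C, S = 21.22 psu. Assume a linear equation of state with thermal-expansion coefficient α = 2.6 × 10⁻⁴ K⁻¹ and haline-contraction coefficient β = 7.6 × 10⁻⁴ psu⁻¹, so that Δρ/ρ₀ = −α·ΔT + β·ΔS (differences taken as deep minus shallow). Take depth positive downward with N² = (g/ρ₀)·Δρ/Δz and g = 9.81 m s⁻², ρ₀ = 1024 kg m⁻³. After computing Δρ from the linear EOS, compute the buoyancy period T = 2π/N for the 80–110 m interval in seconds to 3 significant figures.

398 s

ΔT = -5.1 K, ΔS = -0.74 psu (deep − shallow).
Δρ/ρ₀ = −αΔT + βΔS = 1.326 × 10⁻³ − 5.624 × 10⁻⁴ = 7.636 × 10⁻⁴, so Δρ ≈ 0.7819 kg m⁻³.
N² = (g/ρ₀)·Δρ/Δz = g·(Δρ/ρ₀)/Δz = 9.81 × 7.636 × 10⁻⁴ / 30 = 2.4970 × 10⁻⁴ s⁻².
N = √(2.4970 × 10⁻⁴) = 0.015802 rad s⁻¹ → T = 2π/N = 397.62 s ≈ 398 s.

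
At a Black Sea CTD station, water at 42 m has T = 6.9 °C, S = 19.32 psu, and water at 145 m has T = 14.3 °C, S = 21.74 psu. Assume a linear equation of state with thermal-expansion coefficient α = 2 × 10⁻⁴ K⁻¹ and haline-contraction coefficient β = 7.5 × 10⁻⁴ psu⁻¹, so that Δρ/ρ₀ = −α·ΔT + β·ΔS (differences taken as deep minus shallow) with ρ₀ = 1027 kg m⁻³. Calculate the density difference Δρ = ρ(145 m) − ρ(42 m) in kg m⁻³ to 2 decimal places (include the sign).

+0.34 kg m⁻³

ΔT = +7.4 K, ΔS = +2.42 psu (deep − shallow).
Δρ/ρ₀ = −(2 × 10⁻⁴)(+7.4) + (7.5 × 10⁻⁴)(+2.42) = 3.35 × 10⁻⁴.
Δρ = 1027 × (3.35 × 10⁻⁴) = +0.34 kg m⁻³.
Positive Δρ: denser below, stable.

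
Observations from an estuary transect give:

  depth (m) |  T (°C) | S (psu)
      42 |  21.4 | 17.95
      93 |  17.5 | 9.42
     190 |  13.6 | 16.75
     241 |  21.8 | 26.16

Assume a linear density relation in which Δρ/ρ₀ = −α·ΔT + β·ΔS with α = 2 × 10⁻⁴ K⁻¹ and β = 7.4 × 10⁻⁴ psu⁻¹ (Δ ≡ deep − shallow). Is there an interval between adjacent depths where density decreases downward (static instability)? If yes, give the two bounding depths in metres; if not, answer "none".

Evaluate Δρ/ρ₀ = −αΔT + βΔS across each adjacent pair:
  42–93 m: −αΔT+βΔS = −(2 × 10⁻⁴)(-3.9)+(7.4 × 10⁻⁴)(-8.53) = -5.5 × 10⁻³ → UNSTABLE
  93–190 m: −αΔT+βΔS = −(2 × 10⁻⁴)(-3.9)+(7.4 × 10⁻⁴)(+7.33) = 6.2 × 10⁻³ → stable
  190–241 m: −αΔT+βΔS = −(2 × 10⁻⁴)(+8.2)+(7.4 × 10⁻⁴)(+9.41) = 5.3 × 10⁻³ → stable
The 42–93 m interval has Δρ < 0: lighter water underlies denser water.

42–93 m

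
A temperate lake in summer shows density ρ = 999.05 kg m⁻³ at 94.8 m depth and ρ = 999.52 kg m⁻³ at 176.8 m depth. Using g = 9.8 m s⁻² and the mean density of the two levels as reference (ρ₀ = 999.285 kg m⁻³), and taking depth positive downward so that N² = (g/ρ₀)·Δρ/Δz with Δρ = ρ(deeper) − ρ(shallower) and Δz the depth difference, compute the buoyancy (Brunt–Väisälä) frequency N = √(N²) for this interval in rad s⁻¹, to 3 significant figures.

Δρ = 999.52 − 999.05 = 0.47 kg m⁻³ over Δz = 176.8 − 94.8 = 82 m.
N² = (9.8/999.285) × (0.47/82) = 5.6211 × 10⁻⁵ s⁻².
N = √(5.6211 × 10⁻⁵) = 7.4974 × 10⁻³ rad s⁻¹ ≈ 7.50 × 10⁻³ rad s⁻¹.

7.50 × 10⁻³ rad s⁻¹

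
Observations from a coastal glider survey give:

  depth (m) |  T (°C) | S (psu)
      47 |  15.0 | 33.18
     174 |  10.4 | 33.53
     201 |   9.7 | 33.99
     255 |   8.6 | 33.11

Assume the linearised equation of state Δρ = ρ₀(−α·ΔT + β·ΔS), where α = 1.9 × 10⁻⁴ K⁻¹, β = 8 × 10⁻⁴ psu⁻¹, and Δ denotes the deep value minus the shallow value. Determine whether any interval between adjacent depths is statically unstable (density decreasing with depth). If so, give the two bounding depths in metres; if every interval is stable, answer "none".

201–255 m

Evaluate Δρ/ρ₀ = −αΔT + βΔS across each adjacent pair:
  47–174 m: −αΔT+βΔS = −(1.9 × 10⁻⁴)(-4.6)+(8 × 10⁻⁴)(+0.35) = 1.2 × 10⁻³ → stable
  174–201 m: −αΔT+βΔS = −(1.9 × 10⁻⁴)(-0.7)+(8 × 10⁻⁴)(+0.46) = 5.0 × 10⁻⁴ → stable
  201–255 m: −αΔT+βΔS = −(1.9 × 10⁻⁴)(-1.1)+(8 × 10⁻⁴)(-0.88) = -4.9 × 10⁻⁴ → UNSTABLE
The 201–255 m interval has Δρ < 0: lighter water underlies denser water.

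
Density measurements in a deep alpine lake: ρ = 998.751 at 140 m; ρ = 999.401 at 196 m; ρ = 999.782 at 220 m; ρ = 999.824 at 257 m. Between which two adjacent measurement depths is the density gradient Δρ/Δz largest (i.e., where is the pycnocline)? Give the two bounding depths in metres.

196–220 m

Compute the density gradient over each adjacent pair:
  140–196 m: Δρ/Δz = 0.650/56 = 0.012 kg m⁻⁴
  196–220 m: Δρ/Δz = 0.381/24 = 0.016 kg m⁻⁴
  220–257 m: Δρ/Δz = 0.042/37 = 1.1 × 10⁻³ kg m⁻⁴
The largest gradient is in the 196–220 m interval — the pycnocline.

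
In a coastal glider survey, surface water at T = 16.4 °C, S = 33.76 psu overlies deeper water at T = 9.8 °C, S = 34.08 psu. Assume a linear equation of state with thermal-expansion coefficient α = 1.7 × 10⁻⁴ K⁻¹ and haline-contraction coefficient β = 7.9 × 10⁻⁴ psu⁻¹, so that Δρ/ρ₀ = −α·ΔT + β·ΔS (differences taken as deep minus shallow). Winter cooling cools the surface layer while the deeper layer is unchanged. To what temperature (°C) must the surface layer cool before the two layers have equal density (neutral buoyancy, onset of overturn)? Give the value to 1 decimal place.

Neutral buoyancy requires Δρ = 0, i.e. −α(T_deep − T_surf′) + β(S_deep − S_surf) = 0.
T_surf′ = T_deep − (β/α)·ΔS = 9.8 − (7.9 × 10⁻⁴/1.7 × 10⁻⁴)·(+0.32) = 8.313 °C.
Cooling required: 16.4 − (8.313) = 8.087 °C.

8.3 °C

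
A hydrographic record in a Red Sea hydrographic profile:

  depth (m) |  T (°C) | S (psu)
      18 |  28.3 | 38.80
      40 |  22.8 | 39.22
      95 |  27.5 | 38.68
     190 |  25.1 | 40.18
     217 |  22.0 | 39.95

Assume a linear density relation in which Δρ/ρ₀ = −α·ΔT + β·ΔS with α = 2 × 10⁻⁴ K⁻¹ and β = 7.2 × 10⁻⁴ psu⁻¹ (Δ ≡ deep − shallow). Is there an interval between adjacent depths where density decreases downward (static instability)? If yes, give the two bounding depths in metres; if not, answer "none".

Evaluate Δρ/ρ₀ = −αΔT + βΔS across each adjacent pair:
  18–40 m: −αΔT+βΔS = −(2 × 10⁻⁴)(-5.5)+(7.2 × 10⁻⁴)(+0.42) = 1.4 × 10⁻³ → stable
  40–95 m: −αΔT+βΔS = −(2 × 10⁻⁴)(+4.7)+(7.2 × 10⁻⁴)(-0.54) = -1.3 × 10⁻³ → UNSTABLE
  95–190 m: −αΔT+βΔS = −(2 × 10⁻⁴)(-2.4)+(7.2 × 10⁻⁴)(+1.50) = 1.6 × 10⁻³ → stable
  190–217 m: −αΔT+βΔS = −(2 × 10⁻⁴)(-3.1)+(7.2 × 10⁻⁴)(-0.23) = 4.5 × 10⁻⁴ → stable
The 40–95 m interval has Δρ < 0: lighter water underlies denser water.

40–95 m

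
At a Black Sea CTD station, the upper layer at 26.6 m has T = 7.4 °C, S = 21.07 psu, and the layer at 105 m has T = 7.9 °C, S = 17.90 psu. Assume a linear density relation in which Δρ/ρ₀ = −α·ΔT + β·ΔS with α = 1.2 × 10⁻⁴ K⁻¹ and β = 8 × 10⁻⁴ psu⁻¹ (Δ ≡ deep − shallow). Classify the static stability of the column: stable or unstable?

unstable

ΔT = 7.9 − 7.4 = +0.5 K and ΔS = 17.90 − 21.07 = -3.17 psu (deep − shallow).
−αΔT = -6.00 × 10⁻⁵; βΔS = -2.536 × 10⁻³; sum Δρ/ρ₀ = -2.596 × 10⁻³.
Δρ/ρ₀ < 0, so Δρ < 0: deeper water is lighter → statically unstable; the column would overturn.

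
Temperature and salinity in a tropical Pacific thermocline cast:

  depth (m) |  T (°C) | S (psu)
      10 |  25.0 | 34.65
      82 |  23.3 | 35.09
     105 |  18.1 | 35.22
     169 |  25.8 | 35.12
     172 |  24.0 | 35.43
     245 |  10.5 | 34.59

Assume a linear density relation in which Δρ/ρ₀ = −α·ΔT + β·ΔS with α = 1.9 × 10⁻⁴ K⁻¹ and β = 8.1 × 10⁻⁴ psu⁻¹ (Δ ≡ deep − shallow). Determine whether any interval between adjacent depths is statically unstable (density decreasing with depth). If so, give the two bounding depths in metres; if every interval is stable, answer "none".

Evaluate Δρ/ρ₀ = −αΔT + βΔS across each adjacent pair:
  10–82 m: −αΔT+βΔS = −(1.9 × 10⁻⁴)(-1.7)+(8.1 × 10⁻⁴)(+0.44) = 6.8 × 10⁻⁴ → stable
  82–105 m: −αΔT+βΔS = −(1.9 × 10⁻⁴)(-5.2)+(8.1 × 10⁻⁴)(+0.13) = 1.1 × 10⁻³ → stable
  105–169 m: −αΔT+βΔS = −(1.9 × 10⁻⁴)(+7.7)+(8.1 × 10⁻⁴)(-0.10) = -1.5 × 10⁻³ → UNSTABLE
  169–172 m: −αΔT+βΔS = −(1.9 × 10⁻⁴)(-1.8)+(8.1 × 10⁻⁴)(+0.31) = 5.9 × 10⁻⁴ → stable
  172–245 m: −αΔT+βΔS = −(1.9 × 10⁻⁴)(-13.5)+(8.1 × 10⁻⁴)(-0.84) = 1.9 × 10⁻³ → stable
The 105–169 m interval has Δρ < 0: lighter water underlies denser water.

105–169 m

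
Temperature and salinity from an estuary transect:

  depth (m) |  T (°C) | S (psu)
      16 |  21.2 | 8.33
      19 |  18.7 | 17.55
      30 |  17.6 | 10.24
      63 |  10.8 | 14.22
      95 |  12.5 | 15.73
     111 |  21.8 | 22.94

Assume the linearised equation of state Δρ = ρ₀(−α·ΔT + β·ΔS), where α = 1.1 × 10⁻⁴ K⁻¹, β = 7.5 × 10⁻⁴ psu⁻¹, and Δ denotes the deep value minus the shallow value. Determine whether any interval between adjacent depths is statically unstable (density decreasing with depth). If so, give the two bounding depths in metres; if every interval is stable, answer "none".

Evaluate Δρ/ρ₀ = −αΔT + βΔS across each adjacent pair:
  16–19 m: −αΔT+βΔS = −(1.1 × 10⁻⁴)(-2.5)+(7.5 × 10⁻⁴)(+9.22) = 7.2 × 10⁻³ → stable
  19–30 m: −αΔT+βΔS = −(1.1 × 10⁻⁴)(-1.1)+(7.5 × 10⁻⁴)(-7.31) = -5.4 × 10⁻³ → UNSTABLE
  30–63 m: −αΔT+βΔS = −(1.1 × 10⁻⁴)(-6.8)+(7.5 × 10⁻⁴)(+3.98) = 3.7 × 10⁻³ → stable
  63–95 m: −αΔT+βΔS = −(1.1 × 10⁻⁴)(+1.7)+(7.5 × 10⁻⁴)(+1.51) = 9.5 × 10⁻⁴ → stable
  95–111 m: −αΔT+βΔS = −(1.1 × 10⁻⁴)(+9.3)+(7.5 × 10⁻⁴)(+7.21) = 4.4 × 10⁻³ → stable
The 19–30 m interval has Δρ < 0: lighter water underlies denser water.

19–30 m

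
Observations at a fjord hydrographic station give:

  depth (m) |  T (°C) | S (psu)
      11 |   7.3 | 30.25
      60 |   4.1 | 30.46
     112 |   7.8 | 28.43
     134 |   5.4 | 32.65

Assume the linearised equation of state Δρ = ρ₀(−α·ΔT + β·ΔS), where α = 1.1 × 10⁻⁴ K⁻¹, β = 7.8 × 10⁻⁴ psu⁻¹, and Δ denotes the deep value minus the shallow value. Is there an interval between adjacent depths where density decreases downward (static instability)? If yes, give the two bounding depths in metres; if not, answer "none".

Evaluate Δρ/ρ₀ = −αΔT + βΔS across each adjacent pair:
  11–60 m: −αΔT+βΔS = −(1.1 × 10⁻⁴)(-3.2)+(7.8 × 10⁻⁴)(+0.21) = 5.2 × 10⁻⁴ → stable
  60–112 m: −αΔT+βΔS = −(1.1 × 10⁻⁴)(+3.7)+(7.8 × 10⁻⁴)(-2.03) = -2.0 × 10⁻³ → UNSTABLE
  112–134 m: −αΔT+βΔS = −(1.1 × 10⁻⁴)(-2.4)+(7.8 × 10⁻⁴)(+4.22) = 3.6 × 10⁻³ → stable
The 60–112 m interval has Δρ < 0: lighter water underlies denser water.

60–112 m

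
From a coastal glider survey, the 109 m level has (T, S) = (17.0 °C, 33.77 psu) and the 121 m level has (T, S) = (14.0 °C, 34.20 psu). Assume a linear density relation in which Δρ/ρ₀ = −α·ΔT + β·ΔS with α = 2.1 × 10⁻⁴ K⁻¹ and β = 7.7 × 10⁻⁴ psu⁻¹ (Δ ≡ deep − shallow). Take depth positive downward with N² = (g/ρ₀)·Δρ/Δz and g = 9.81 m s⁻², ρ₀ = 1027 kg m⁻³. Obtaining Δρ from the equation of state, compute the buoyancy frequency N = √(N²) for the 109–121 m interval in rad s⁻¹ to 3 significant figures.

0.0280 rad s⁻¹

ΔT = -3.0 K, ΔS = +0.43 psu (deep − shallow).
Δρ/ρ₀ = −αΔT + βΔS = 6.30 × 10⁻⁴ + 3.311 × 10⁻⁴ = 9.611 × 10⁻⁴, so Δρ ≈ 0.9870 kg m⁻³.
N² = (g/ρ₀)·Δρ/Δz = g·(Δρ/ρ₀)/Δz = 9.81 × 9.611 × 10⁻⁴ / 12 = 7.8570 × 10⁻⁴ s⁻².
N = √(7.8570 × 10⁻⁴) = 0.028030 rad s⁻¹ ≈ 0.0280 rad s⁻¹.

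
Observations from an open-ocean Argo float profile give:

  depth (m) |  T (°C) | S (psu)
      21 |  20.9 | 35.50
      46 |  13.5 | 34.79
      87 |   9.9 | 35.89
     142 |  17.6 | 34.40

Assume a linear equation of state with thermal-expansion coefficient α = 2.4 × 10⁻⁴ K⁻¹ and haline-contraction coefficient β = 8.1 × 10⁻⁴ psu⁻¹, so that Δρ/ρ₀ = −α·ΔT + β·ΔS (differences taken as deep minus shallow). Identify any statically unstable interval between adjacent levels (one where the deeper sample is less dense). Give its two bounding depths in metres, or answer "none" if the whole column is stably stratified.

Evaluate Δρ/ρ₀ = −αΔT + βΔS across each adjacent pair:
  21–46 m: −αΔT+βΔS = −(2.4 × 10⁻⁴)(-7.4)+(8.1 × 10⁻⁴)(-0.71) = 1.2 × 10⁻³ → stable
  46–87 m: −αΔT+βΔS = −(2.4 × 10⁻⁴)(-3.6)+(8.1 × 10⁻⁴)(+1.10) = 1.8 × 10⁻³ → stable
  87–142 m: −αΔT+βΔS = −(2.4 × 10⁻⁴)(+7.7)+(8.1 × 10⁻⁴)(-1.49) = -3.1 × 10⁻³ → UNSTABLE
The 87–142 m interval has Δρ < 0: lighter water underlies denser water.

87–142 m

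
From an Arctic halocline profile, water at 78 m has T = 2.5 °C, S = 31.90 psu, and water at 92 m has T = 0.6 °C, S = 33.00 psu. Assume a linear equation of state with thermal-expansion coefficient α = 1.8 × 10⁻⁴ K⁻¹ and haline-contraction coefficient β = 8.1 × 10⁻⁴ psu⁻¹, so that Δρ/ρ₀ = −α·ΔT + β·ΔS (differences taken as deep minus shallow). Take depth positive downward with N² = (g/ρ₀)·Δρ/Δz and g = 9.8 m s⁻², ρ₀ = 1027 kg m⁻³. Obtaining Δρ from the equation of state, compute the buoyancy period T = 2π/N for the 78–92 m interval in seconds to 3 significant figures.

214 s

ΔT = -1.9 K, ΔS = +1.10 psu (deep − shallow).
Δρ/ρ₀ = −αΔT + βΔS = 3.42 × 10⁻⁴ + 8.91 × 10⁻⁴ = 1.233 × 10⁻³, so Δρ ≈ 1.266 kg m⁻³.
N² = (g/ρ₀)·Δρ/Δz = g·(Δρ/ρ₀)/Δz = 9.8 × 1.233 × 10⁻³ / 14 = 8.6310 × 10⁻⁴ s⁻².
N = √(8.6310 × 10⁻⁴) = 0.029379 rad s⁻¹ → T = 2π/N = 213.87 s ≈ 214 s.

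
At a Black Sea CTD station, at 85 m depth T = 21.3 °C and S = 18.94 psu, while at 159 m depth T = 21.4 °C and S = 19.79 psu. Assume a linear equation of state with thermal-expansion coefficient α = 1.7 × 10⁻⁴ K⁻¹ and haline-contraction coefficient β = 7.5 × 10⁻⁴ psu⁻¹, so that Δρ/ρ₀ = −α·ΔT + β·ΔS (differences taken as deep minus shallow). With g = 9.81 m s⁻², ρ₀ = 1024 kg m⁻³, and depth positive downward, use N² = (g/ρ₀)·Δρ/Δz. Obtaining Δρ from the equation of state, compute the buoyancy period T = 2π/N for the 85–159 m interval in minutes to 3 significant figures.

ΔT = +0.1 K, ΔS = +0.85 psu (deep − shallow).
Δρ/ρ₀ = −αΔT + βΔS = -1.70 × 10⁻⁵ + 6.375 × 10⁻⁴ = 6.205 × 10⁻⁴, so Δρ ≈ 0.6354 kg m⁻³.
N² = (g/ρ₀)·Δρ/Δz = g·(Δρ/ρ₀)/Δz = 9.81 × 6.205 × 10⁻⁴ / 74 = 8.2258 × 10⁻⁵ s⁻².
N = √(8.2258 × 10⁻⁵) = 9.0696 × 10⁻³ rad s⁻¹ → T = 2π/N = 692.77 s = 11.546 min ≈ 11.5 min.

11.5 min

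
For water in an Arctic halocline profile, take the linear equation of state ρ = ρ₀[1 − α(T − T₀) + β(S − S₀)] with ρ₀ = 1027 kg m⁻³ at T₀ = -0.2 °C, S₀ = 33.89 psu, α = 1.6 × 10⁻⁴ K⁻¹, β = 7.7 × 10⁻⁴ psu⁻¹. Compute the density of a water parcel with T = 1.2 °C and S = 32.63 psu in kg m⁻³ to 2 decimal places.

1025.77 kg m⁻³

T − T₀ = +1.4 K, S − S₀ = -1.26 psu.
Bracket = 1 − α·(+1.4) + β·(-1.26) = 1 + (-1.1942 × 10⁻³) = 0.9988058.
ρ = 1027 × 0.9988058 = 1025.77 kg m⁻³.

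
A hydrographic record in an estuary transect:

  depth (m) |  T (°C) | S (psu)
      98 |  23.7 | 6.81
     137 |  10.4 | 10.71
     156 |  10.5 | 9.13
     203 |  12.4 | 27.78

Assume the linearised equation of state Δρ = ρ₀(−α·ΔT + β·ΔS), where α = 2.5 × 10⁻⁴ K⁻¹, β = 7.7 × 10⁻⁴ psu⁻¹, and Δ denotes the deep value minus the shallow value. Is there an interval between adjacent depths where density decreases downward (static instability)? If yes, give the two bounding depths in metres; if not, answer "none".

Evaluate Δρ/ρ₀ = −αΔT + βΔS across each adjacent pair:
  98–137 m: −αΔT+βΔS = −(2.5 × 10⁻⁴)(-13.3)+(7.7 × 10⁻⁴)(+3.90) = 6.3 × 10⁻³ → stable
  137–156 m: −αΔT+βΔS = −(2.5 × 10⁻⁴)(+0.1)+(7.7 × 10⁻⁴)(-1.58) = -1.2 × 10⁻³ → UNSTABLE
  156–203 m: −αΔT+βΔS = −(2.5 × 10⁻⁴)(+1.9)+(7.7 × 10⁻⁴)(+18.65) = 0.014 → stable
The 137–156 m interval has Δρ < 0: lighter water underlies denser water.

137–156 m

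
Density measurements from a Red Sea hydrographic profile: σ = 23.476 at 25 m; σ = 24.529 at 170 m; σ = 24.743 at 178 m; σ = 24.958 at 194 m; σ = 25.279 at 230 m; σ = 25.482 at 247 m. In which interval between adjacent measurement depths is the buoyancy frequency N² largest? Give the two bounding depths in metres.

170–178 m

Compute the density gradient over each adjacent pair:
  25–170 m: Δρ/Δz = 1.053/145 = 7.3 × 10⁻³ kg m⁻⁴
  170–178 m: Δρ/Δz = 0.214/8 = 0.027 kg m⁻⁴
  178–194 m: Δρ/Δz = 0.215/16 = 0.013 kg m⁻⁴
  194–230 m: Δρ/Δz = 0.321/36 = 8.9 × 10⁻³ kg m⁻⁴
  230–247 m: Δρ/Δz = 0.203/17 = 0.012 kg m⁻⁴
The largest gradient is in the 170–178 m interval — the pycnocline.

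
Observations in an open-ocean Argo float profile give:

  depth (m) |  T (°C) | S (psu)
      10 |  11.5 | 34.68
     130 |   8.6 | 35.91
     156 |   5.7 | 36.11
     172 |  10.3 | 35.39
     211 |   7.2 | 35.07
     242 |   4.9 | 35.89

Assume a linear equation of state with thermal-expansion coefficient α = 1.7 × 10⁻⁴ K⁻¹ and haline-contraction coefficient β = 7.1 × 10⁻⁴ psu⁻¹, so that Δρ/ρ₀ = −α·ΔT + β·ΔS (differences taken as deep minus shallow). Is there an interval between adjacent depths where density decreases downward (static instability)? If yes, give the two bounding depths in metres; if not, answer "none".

Evaluate Δρ/ρ₀ = −αΔT + βΔS across each adjacent pair:
  10–130 m: −αΔT+βΔS = −(1.7 × 10⁻⁴)(-2.9)+(7.1 × 10⁻⁴)(+1.23) = 1.4 × 10⁻³ → stable
  130–156 m: −αΔT+βΔS = −(1.7 × 10⁻⁴)(-2.9)+(7.1 × 10⁻⁴)(+0.20) = 6.4 × 10⁻⁴ → stable
  156–172 m: −αΔT+βΔS = −(1.7 × 10⁻⁴)(+4.6)+(7.1 × 10⁻⁴)(-0.72) = -1.3 × 10⁻³ → UNSTABLE
  172–211 m: −αΔT+βΔS = −(1.7 × 10⁻⁴)(-3.1)+(7.1 × 10⁻⁴)(-0.32) = 3.0 × 10⁻⁴ → stable
  211–242 m: −αΔT+βΔS = −(1.7 × 10⁻⁴)(-2.3)+(7.1 × 10⁻⁴)(+0.82) = 9.7 × 10⁻⁴ → stable
The 156–172 m interval has Δρ < 0: lighter water underlies denser water.

156–172 m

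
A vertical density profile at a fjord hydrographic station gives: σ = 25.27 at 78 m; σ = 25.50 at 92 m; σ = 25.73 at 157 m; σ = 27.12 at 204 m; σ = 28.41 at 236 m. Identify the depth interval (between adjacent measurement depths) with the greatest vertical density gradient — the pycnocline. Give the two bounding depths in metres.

204–236 m

Compute the density gradient over each adjacent pair:
  78–92 m: Δρ/Δz = 0.23/14 = 0.016 kg m⁻⁴
  92–157 m: Δρ/Δz = 0.23/65 = 3.5 × 10⁻³ kg m⁻⁴
  157–204 m: Δρ/Δz = 1.39/47 = 0.030 kg m⁻⁴
  204–236 m: Δρ/Δz = 1.29/32 = 0.040 kg m⁻⁴
The largest gradient is in the 204–236 m interval — the pycnocline.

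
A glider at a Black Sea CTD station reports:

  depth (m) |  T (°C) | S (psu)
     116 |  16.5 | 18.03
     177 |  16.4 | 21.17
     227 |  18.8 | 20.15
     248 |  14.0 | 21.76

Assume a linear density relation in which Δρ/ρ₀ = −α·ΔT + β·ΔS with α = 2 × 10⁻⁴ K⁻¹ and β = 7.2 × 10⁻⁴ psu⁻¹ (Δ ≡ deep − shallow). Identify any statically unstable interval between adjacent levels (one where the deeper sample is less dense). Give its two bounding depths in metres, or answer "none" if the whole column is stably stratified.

177–227 m

Evaluate Δρ/ρ₀ = −αΔT + βΔS across each adjacent pair:
  116–177 m: −αΔT+βΔS = −(2 × 10⁻⁴)(-0.1)+(7.2 × 10⁻⁴)(+3.14) = 2.3 × 10⁻³ → stable
  177–227 m: −αΔT+βΔS = −(2 × 10⁻⁴)(+2.4)+(7.2 × 10⁻⁴)(-1.02) = -1.2 × 10⁻³ → UNSTABLE
  227–248 m: −αΔT+βΔS = −(2 × 10⁻⁴)(-4.8)+(7.2 × 10⁻⁴)(+1.61) = 2.1 × 10⁻³ → stable
The 177–227 m interval has Δρ < 0: lighter water underlies denser water.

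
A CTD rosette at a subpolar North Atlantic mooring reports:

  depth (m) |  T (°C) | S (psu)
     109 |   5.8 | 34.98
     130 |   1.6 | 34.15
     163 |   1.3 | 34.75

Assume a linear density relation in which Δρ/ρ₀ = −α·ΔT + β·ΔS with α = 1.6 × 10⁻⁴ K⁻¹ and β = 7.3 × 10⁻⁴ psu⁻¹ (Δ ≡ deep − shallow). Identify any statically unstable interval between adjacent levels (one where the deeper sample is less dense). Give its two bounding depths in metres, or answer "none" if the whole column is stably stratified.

none

Evaluate Δρ/ρ₀ = −αΔT + βΔS across each adjacent pair:
  109–130 m: −αΔT+βΔS = −(1.6 × 10⁻⁴)(-4.2)+(7.3 × 10⁻⁴)(-0.83) = 6.6 × 10⁻⁵ → stable
  130–163 m: −αΔT+βΔS = −(1.6 × 10⁻⁴)(-0.3)+(7.3 × 10⁻⁴)(+0.60) = 4.9 × 10⁻⁴ → stable
Every interval has Δρ > 0: the column is stably stratified throughout.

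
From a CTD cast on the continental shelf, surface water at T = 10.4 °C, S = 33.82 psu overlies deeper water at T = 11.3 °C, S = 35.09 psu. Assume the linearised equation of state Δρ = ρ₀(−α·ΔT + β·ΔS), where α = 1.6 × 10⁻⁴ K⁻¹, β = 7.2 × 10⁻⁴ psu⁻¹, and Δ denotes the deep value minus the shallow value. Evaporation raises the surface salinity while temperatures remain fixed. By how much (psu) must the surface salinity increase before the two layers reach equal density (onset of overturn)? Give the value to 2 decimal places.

Neutral buoyancy requires −α(T_deep − T_surf) + β(S_deep − S_surf′) = 0.
S_surf′ = S_deep − (α/β)·ΔT = 35.09 − (1.6 × 10⁻⁴/7.2 × 10⁻⁴)·(+0.9) = 34.8900 psu.
Increase required: 34.8900 − 33.82 = 1.0700 psu.

1.07 psu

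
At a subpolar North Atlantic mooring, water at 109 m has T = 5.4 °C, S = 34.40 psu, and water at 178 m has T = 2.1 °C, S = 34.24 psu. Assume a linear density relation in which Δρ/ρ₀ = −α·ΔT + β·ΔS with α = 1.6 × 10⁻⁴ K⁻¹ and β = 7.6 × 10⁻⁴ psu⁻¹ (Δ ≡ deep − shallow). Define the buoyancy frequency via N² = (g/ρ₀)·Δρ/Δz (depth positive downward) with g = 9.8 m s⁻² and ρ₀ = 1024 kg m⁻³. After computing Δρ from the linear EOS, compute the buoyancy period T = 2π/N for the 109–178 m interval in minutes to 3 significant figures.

ΔT = -3.3 K, ΔS = -0.16 psu (deep − shallow).
Δρ/ρ₀ = −αΔT + βΔS = 5.28 × 10⁻⁴ − 1.216 × 10⁻⁴ = 4.064 × 10⁻⁴, so Δρ ≈ 0.4162 kg m⁻³.
N² = (g/ρ₀)·Δρ/Δz = g·(Δρ/ρ₀)/Δz = 9.8 × 4.064 × 10⁻⁴ / 69 = 5.7721 × 10⁻⁵ s⁻².
N = √(5.7721 × 10⁻⁵) = 7.5974 × 10⁻³ rad s⁻¹ → T = 2π/N = 827.02 s = 13.784 min ≈ 13.8 min.

13.8 min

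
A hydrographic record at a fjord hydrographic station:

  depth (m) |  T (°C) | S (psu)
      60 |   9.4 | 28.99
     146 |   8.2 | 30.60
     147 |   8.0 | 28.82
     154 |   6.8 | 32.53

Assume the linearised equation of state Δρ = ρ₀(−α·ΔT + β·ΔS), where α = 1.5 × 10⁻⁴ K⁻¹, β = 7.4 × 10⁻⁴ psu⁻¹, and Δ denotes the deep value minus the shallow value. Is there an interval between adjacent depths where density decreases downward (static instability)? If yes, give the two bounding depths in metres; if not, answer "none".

146–147 m

Evaluate Δρ/ρ₀ = −αΔT + βΔS across each adjacent pair:
  60–146 m: −αΔT+βΔS = −(1.5 × 10⁻⁴)(-1.2)+(7.4 × 10⁻⁴)(+1.61) = 1.4 × 10⁻³ → stable
  146–147 m: −αΔT+βΔS = −(1.5 × 10⁻⁴)(-0.2)+(7.4 × 10⁻⁴)(-1.78) = -1.3 × 10⁻³ → UNSTABLE
  147–154 m: −αΔT+βΔS = −(1.5 × 10⁻⁴)(-1.2)+(7.4 × 10⁻⁴)(+3.71) = 2.9 × 10⁻³ → stable
The 146–147 m interval has Δρ < 0: lighter water underlies denser water.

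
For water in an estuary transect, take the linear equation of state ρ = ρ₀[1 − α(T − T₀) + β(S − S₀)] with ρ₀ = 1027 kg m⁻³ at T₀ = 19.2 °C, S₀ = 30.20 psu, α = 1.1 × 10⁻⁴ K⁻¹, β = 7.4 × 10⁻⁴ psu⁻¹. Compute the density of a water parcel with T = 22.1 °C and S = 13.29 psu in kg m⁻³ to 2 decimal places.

1013.82 kg m⁻³

T − T₀ = +2.9 K, S − S₀ = -16.91 psu.
Bracket = 1 − α·(+2.9) + β·(-16.91) = 1 + (-0.0128324) = 0.9871676.
ρ = 1027 × 0.9871676 = 1013.82 kg m⁻³.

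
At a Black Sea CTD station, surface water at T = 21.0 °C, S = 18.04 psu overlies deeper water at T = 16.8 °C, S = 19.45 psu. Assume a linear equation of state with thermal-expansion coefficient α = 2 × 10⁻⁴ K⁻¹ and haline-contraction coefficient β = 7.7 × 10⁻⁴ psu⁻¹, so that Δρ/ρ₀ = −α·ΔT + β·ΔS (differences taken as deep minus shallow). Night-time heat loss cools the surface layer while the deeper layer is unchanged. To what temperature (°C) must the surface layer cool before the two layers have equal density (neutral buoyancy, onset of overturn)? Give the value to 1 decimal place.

11.4 °C

Neutral buoyancy requires Δρ = 0, i.e. −α(T_deep − T_surf′) + β(S_deep − S_surf) = 0.
T_surf′ = T_deep − (β/α)·ΔS = 16.8 − (7.7 × 10⁻⁴/2 × 10⁻⁴)·(+1.41) = 11.372 °C.
Cooling required: 21.0 − (11.372) = 9.628 °C.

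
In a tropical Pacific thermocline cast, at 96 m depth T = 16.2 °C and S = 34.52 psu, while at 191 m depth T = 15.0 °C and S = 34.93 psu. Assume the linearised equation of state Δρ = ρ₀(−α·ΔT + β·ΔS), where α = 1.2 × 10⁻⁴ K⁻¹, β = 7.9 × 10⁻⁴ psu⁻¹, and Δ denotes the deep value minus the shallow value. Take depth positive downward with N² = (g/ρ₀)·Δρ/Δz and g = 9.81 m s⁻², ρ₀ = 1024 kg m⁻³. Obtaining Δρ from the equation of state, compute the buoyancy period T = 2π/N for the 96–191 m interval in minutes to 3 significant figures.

ΔT = -1.2 K, ΔS = +0.41 psu (deep − shallow).
Δρ/ρ₀ = −αΔT + βΔS = 1.44 × 10⁻⁴ + 3.239 × 10⁻⁴ = 4.679 × 10⁻⁴, so Δρ ≈ 0.4791 kg m⁻³.
N² = (g/ρ₀)·Δρ/Δz = g·(Δρ/ρ₀)/Δz = 9.81 × 4.679 × 10⁻⁴ / 95 = 4.8317 × 10⁻⁵ s⁻².
N = √(4.8317 × 10⁻⁵) = 6.9510 × 10⁻³ rad s⁻¹ → T = 2π/N = 903.93 s = 15.065 min ≈ 15.1 min.

15.1 min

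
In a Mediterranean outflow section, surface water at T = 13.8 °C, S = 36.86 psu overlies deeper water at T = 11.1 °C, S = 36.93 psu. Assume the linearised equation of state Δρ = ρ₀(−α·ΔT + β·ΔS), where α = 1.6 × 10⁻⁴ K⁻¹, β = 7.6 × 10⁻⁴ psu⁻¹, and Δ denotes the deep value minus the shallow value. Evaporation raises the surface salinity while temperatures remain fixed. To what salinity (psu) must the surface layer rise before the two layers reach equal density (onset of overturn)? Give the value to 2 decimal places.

Neutral buoyancy requires −α(T_deep − T_surf) + β(S_deep − S_surf′) = 0.
S_surf′ = S_deep − (α/β)·ΔT = 36.93 − (1.6 × 10⁻⁴/7.6 × 10⁻⁴)·(-2.7) = 37.4984 psu.
Increase required: 37.4984 − 36.86 = 0.6384 psu.

37.50 psu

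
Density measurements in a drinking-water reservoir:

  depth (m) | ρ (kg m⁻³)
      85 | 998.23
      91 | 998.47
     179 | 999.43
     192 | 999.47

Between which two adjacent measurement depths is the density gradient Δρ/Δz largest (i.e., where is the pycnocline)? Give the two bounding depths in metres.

85–91 m

Compute the density gradient over each adjacent pair:
  85–91 m: Δρ/Δz = 0.24/6 = 0.040 kg m⁻⁴
  91–179 m: Δρ/Δz = 0.96/88 = 0.011 kg m⁻⁴
  179–192 m: Δρ/Δz = 0.04/13 = 3.1 × 10⁻³ kg m⁻⁴
The largest gradient is in the 85–91 m interval — the pycnocline.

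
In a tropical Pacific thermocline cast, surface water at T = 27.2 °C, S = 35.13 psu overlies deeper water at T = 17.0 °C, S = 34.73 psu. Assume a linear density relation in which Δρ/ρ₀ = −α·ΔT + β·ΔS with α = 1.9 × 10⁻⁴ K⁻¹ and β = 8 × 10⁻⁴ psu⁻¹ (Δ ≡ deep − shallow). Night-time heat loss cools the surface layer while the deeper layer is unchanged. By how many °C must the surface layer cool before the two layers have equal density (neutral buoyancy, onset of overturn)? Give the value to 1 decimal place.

Neutral buoyancy requires Δρ = 0, i.e. −α(T_deep − T_surf′) + β(S_deep − S_surf) = 0.
T_surf′ = T_deep − (β/α)·ΔS = 17.0 − (8 × 10⁻⁴/1.9 × 10⁻⁴)·(-0.40) = 18.684 °C.
Cooling required: 27.2 − (18.684) = 8.516 °C.

8.5 °C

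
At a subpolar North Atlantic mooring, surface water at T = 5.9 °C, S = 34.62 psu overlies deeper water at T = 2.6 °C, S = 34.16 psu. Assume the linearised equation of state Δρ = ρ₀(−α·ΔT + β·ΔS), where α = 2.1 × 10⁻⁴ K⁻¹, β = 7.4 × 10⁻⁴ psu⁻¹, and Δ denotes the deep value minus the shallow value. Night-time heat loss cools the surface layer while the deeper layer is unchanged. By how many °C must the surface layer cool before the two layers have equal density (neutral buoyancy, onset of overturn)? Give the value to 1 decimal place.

Neutral buoyancy requires Δρ = 0, i.e. −α(T_deep − T_surf′) + β(S_deep − S_surf) = 0.
T_surf′ = T_deep − (β/α)·ΔS = 2.6 − (7.4 × 10⁻⁴/2.1 × 10⁻⁴)·(-0.46) = 4.221 °C.
Cooling required: 5.9 − (4.221) = 1.679 °C.

1.7 °C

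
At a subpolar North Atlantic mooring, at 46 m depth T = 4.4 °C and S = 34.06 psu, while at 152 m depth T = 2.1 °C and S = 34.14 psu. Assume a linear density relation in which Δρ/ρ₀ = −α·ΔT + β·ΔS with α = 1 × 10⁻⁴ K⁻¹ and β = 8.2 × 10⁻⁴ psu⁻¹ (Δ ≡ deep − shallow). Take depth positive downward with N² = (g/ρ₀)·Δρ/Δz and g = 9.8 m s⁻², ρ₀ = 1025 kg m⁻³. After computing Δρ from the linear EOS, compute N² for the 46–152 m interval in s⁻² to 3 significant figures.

ΔT = -2.3 K, ΔS = +0.08 psu (deep − shallow).
Δρ/ρ₀ = −αΔT + βΔS = 2.30 × 10⁻⁴ + 6.56 × 10⁻⁵ = 2.956 × 10⁻⁴, so Δρ ≈ 0.3030 kg m⁻³.
N² = (g/ρ₀)·Δρ/Δz = g·(Δρ/ρ₀)/Δz = 9.8 × 2.956 × 10⁻⁴ / 106 = 2.7329 × 10⁻⁵ s⁻² ≈ 2.73 × 10⁻⁵ s⁻².

2.73 × 10⁻⁵ s⁻²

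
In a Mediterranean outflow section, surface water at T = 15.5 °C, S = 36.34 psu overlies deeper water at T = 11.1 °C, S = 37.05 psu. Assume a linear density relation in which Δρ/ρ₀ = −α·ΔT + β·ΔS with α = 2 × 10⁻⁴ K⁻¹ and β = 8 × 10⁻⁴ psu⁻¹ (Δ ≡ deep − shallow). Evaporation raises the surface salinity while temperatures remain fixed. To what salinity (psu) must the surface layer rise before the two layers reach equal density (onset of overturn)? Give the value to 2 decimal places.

38.15 psu

Neutral buoyancy requires −α(T_deep − T_surf) + β(S_deep − S_surf′) = 0.
S_surf′ = S_deep − (α/β)·ΔT = 37.05 − (2 × 10⁻⁴/8 × 10⁻⁴)·(-4.4) = 38.1500 psu.
Increase required: 38.1500 − 36.34 = 1.8100 psu.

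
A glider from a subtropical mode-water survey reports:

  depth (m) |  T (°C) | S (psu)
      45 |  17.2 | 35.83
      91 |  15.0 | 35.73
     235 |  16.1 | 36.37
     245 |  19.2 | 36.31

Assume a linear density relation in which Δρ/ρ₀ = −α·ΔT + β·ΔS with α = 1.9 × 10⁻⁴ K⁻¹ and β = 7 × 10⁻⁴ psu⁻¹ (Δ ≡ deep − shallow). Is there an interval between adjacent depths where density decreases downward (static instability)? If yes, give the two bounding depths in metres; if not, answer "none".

235–245 m

Evaluate Δρ/ρ₀ = −αΔT + βΔS across each adjacent pair:
  45–91 m: −αΔT+βΔS = −(1.9 × 10⁻⁴)(-2.2)+(7 × 10⁻⁴)(-0.10) = 3.5 × 10⁻⁴ → stable
  91–235 m: −αΔT+βΔS = −(1.9 × 10⁻⁴)(+1.1)+(7 × 10⁻⁴)(+0.64) = 2.4 × 10⁻⁴ → stable
  235–245 m: −αΔT+βΔS = −(1.9 × 10⁻⁴)(+3.1)+(7 × 10⁻⁴)(-0.06) = -6.3 × 10⁻⁴ → UNSTABLE
The 235–245 m interval has Δρ < 0: lighter water underlies denser water.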